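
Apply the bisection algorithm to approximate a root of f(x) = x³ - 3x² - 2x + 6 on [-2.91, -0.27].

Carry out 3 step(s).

f(x) = x³ - 3x² - 2x + 6
Initial interval: [-2.91, -0.27]

Iteration 1:
  c_1 = (-2.910000 + (-0.270000))/2 = -1.590000
  f(c_1) = f(-1.590000) = -2.423979
  f(a) × f(c) ≥ 0, new interval: [-1.590000, -0.270000]
Iteration 2:
  c_2 = (-1.590000 + (-0.270000))/2 = -0.930000
  f(c_2) = f(-0.930000) = 4.460943
  f(a) × f(c) < 0, new interval: [-1.590000, -0.930000]
Iteration 3:
  c_3 = (-1.590000 + (-0.930000))/2 = -1.260000
  f(c_3) = f(-1.260000) = 1.756824
  f(a) × f(c) < 0, new interval: [-1.590000, -1.260000]

After 3 iteration(s), the approximation is c_3 = -1.260000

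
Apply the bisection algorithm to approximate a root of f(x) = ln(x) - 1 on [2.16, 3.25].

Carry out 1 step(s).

f(x) = ln(x) - 1
Initial interval: [2.16, 3.25]

Iteration 1:
  c_1 = (2.160000 + 3.250000)/2 = 2.705000
  f(c_1) = f(2.705000) = -0.004898
  f(a) × f(c) ≥ 0, new interval: [2.705000, 3.250000]

After 1 iteration(s), the approximation is c_1 = 2.705000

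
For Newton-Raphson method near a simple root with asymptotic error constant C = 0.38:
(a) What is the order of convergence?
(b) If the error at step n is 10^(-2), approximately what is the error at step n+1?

(a) Newton-Raphson has quadratic (order 2) convergence near simple roots.
    This means |e_{n+1}| ≈ C|e_n|².

(b) With |e_n| = 10^(-2) and C = 0.38:
    |e_{n+1}| ≈ 0.38 × (10^(-2))² = 0.38 × 10^(-4)

(a) 2 (quadratic); (b) |e_{n+1}| ≈ 3.800e-05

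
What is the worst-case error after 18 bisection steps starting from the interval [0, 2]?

Bisection error bound: |error| ≤ (b-a)/2^n
|error| ≤ (2 - 0)/2^18 = 2/2^18
|error| ≤ 0.0000076294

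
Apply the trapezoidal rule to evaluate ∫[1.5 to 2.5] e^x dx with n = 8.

f(x) = e^x
a = 1.5, b = 2.5, n = 8
h = (b - a)/n = 0.125000

Trapezoidal rule: (h/2)[f(x₀) + 2f(x₁) + 2f(x₂) + ... + f(xₙ)]

x_0 = 1.5000, f(x_0) = 4.481689, coefficient = 1
x_1 = 1.6250, f(x_1) = 5.078419, coefficient = 2
x_2 = 1.7500, f(x_2) = 5.754603, coefficient = 2
x_3 = 1.8750, f(x_3) = 6.520819, coefficient = 2
x_4 = 2.0000, f(x_4) = 7.389056, coefficient = 2
x_5 = 2.1250, f(x_5) = 8.372897, coefficient = 2
x_6 = 2.2500, f(x_6) = 9.487736, coefficient = 2
x_7 = 2.3750, f(x_7) = 10.751013, coefficient = 2
x_8 = 2.5000, f(x_8) = 12.182494, coefficient = 1

I ≈ (0.125000/2) × 123.373270 = 7.710829
Exact value: 7.700805
Error: 0.010024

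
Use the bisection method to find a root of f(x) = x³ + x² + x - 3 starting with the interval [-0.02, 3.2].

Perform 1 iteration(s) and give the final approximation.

f(x) = x³ + x² + x - 3
Initial interval: [-0.02, 3.2]

Iteration 1:
  c_1 = (-0.020000 + 3.200000)/2 = 1.590000
  f(c_1) = f(1.590000) = 5.137779
  f(a) × f(c) < 0, new interval: [-0.020000, 1.590000]

After 1 iteration(s), the approximation is c_1 = 1.590000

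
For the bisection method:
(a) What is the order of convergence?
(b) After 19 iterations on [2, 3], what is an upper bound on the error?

(a) Bisection has linear (order 1) convergence; the error is halved each step.

(b) Error bound = (b-a)/2^n = (3 - 2)/2^{19}
    = 1/2^{19}

(a) 1 (linear); (b) error ≤ 1.91e-06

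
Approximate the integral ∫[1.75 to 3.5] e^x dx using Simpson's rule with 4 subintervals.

f(x) = e^x
a = 1.75, b = 3.5, n = 4
h = (b - a)/n = 0.437500

Simpson's rule: (h/3)[f(x₀) + 4f(x₁) + 2f(x₂) + ... + f(xₙ)]

x_0 = 1.7500, f(x_0) = 5.754603, coefficient = 1
x_1 = 2.1875, f(x_1) = 8.912903, coefficient = 4
x_2 = 2.6250, f(x_2) = 13.804574, coefficient = 2
x_3 = 3.0625, f(x_3) = 21.380943, coefficient = 4
x_4 = 3.5000, f(x_4) = 33.115452, coefficient = 1

I ≈ (0.437500/3) × 187.654586 = 27.366294
Exact value: 27.360849
Error: 0.005445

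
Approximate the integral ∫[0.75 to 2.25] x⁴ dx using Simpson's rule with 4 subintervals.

f(x) = x⁴
a = 0.75, b = 2.25, n = 4
h = (b - a)/n = 0.375000

Simpson's rule: (h/3)[f(x₀) + 4f(x₁) + 2f(x₂) + ... + f(xₙ)]

x_0 = 0.7500, f(x_0) = 0.316406, coefficient = 1
x_1 = 1.1250, f(x_1) = 1.601807, coefficient = 4
x_2 = 1.5000, f(x_2) = 5.062500, coefficient = 2
x_3 = 1.8750, f(x_3) = 12.359619, coefficient = 4
x_4 = 2.2500, f(x_4) = 25.628906, coefficient = 1

I ≈ (0.375000/3) × 91.916016 = 11.489502
Exact value: 11.485547
Error: 0.003955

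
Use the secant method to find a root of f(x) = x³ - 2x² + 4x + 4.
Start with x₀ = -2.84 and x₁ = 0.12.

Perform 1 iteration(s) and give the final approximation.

f(x) = x³ - 2x² + 4x + 4
x₀ = -2.84, x₁ = 0.12

Secant formula: x_{n+1} = x_n - f(x_n)(x_n - x_{n-1})/(f(x_n) - f(x_{n-1}))

Iteration 1:
  f(-2.840000) = -46.397504
  f(0.120000) = 4.452928
  x_2 = 0.120000 - 4.452928×(0.120000 - (-2.840000))/(4.452928 - (-46.397504))
       = -0.139205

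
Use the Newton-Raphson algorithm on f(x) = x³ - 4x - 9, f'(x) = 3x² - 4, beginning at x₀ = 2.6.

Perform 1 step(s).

f(x) = x³ - 4x - 9
f'(x) = 3x² - 4
x₀ = 2.6

Newton-Raphson formula: x_{n+1} = x_n - f(x_n)/f'(x_n)

Iteration 1:
  f(2.600000) = -1.824000
  f'(2.600000) = 16.280000
  x_1 = 2.600000 - (-1.824000)/16.280000 = 2.712039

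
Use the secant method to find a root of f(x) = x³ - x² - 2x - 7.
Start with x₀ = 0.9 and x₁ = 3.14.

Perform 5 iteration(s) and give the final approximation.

f(x) = x³ - x² - 2x - 7
x₀ = 0.9, x₁ = 3.14

Secant formula: x_{n+1} = x_n - f(x_n)(x_n - x_{n-1})/(f(x_n) - f(x_{n-1}))

Iteration 1:
  f(0.900000) = -8.881000
  f(3.140000) = 7.819544
  x_2 = 3.140000 - 7.819544×(3.140000 - 0.900000)/(7.819544 - (-8.881000))
       = 2.091185
Iteration 2:
  f(3.140000) = 7.819544
  f(2.091185) = -6.410557
  x_3 = 2.091185 - (-6.410557)×(2.091185 - 3.140000)/(-6.410557 - 7.819544)
       = 2.563669
Iteration 3:
  f(2.091185) = -6.410557
  f(2.563669) = -1.850287
  x_4 = 2.563669 - (-1.850287)×(2.563669 - 2.091185)/(-1.850287 - (-6.410557))
       = 2.755374
Iteration 4:
  f(2.563669) = -1.850287
  f(2.755374) = 0.816207
  x_5 = 2.755374 - 0.816207×(2.755374 - 2.563669)/(0.816207 - (-1.850287))
       = 2.696694
Iteration 5:
  f(2.755374) = 0.816207
  f(2.696694) = -0.054765
  x_6 = 2.696694 - (-0.054765)×(2.696694 - 2.755374)/(-0.054765 - 0.816207)
       = 2.700383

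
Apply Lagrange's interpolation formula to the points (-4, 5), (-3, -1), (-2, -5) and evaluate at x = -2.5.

Lagrange interpolation formula:
P(x) = Σ yᵢ × Lᵢ(x)
where Lᵢ(x) = Π_{j≠i} (x - xⱼ)/(xᵢ - xⱼ)

L_0(-2.5) = (-2.5 - (-3))/(-4 - (-3)) × (-2.5 - (-2))/(-4 - (-2)) = -0.125000
L_1(-2.5) = (-2.5 - (-4))/(-3 - (-4)) × (-2.5 - (-2))/(-3 - (-2)) = 0.750000
L_2(-2.5) = (-2.5 - (-4))/(-2 - (-4)) × (-2.5 - (-3))/(-2 - (-3)) = 0.375000

P(-2.5) = 5×L_0(-2.5) + (-1)×L_1(-2.5) + (-5)×L_2(-2.5)
P(-2.5) = -3.250000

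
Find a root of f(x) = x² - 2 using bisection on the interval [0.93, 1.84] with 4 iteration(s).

f(x) = x² - 2
Initial interval: [0.93, 1.84]

Iteration 1:
  c_1 = (0.930000 + 1.840000)/2 = 1.385000
  f(c_1) = f(1.385000) = -0.081775
  f(a) × f(c) ≥ 0, new interval: [1.385000, 1.840000]
Iteration 2:
  c_2 = (1.385000 + 1.840000)/2 = 1.612500
  f(c_2) = f(1.612500) = 0.600156
  f(a) × f(c) < 0, new interval: [1.385000, 1.612500]
Iteration 3:
  c_3 = (1.385000 + 1.612500)/2 = 1.498750
  f(c_3) = f(1.498750) = 0.246252
  f(a) × f(c) < 0, new interval: [1.385000, 1.498750]
Iteration 4:
  c_4 = (1.385000 + 1.498750)/2 = 1.441875
  f(c_4) = f(1.441875) = 0.079004
  f(a) × f(c) < 0, new interval: [1.385000, 1.441875]

After 4 iteration(s), the approximation is c_4 = 1.441875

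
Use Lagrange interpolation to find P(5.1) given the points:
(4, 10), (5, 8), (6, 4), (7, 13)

Lagrange interpolation formula:
P(x) = Σ yᵢ × Lᵢ(x)
where Lᵢ(x) = Π_{j≠i} (x - xⱼ)/(xᵢ - xⱼ)

L_0(5.1) = (5.1 - 5)/(4 - 5) × (5.1 - 6)/(4 - 6) × (5.1 - 7)/(4 - 7) = -0.028500
L_1(5.1) = (5.1 - 4)/(5 - 4) × (5.1 - 6)/(5 - 6) × (5.1 - 7)/(5 - 7) = 0.940500
L_2(5.1) = (5.1 - 4)/(6 - 4) × (5.1 - 5)/(6 - 5) × (5.1 - 7)/(6 - 7) = 0.104500
L_3(5.1) = (5.1 - 4)/(7 - 4) × (5.1 - 5)/(7 - 5) × (5.1 - 6)/(7 - 6) = -0.016500

P(5.1) = 10×L_0(5.1) + 8×L_1(5.1) + 4×L_2(5.1) + 13×L_3(5.1)
P(5.1) = 7.442500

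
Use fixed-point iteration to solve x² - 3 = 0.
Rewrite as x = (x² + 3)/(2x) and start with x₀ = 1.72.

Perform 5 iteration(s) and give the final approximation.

Equation: x² - 3 = 0
Fixed-point form: x = (x² + 3)/(2x)
x₀ = 1.72

x_1 = g(1.720000) = 1.732093
x_2 = g(1.732093) = 1.732051
x_3 = g(1.732051) = 1.732051
x_4 = g(1.732051) = 1.732051
x_5 = g(1.732051) = 1.732051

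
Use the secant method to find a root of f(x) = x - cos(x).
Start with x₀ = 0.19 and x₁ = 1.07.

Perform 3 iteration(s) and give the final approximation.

f(x) = x - cos(x)
x₀ = 0.19, x₁ = 1.07

Secant formula: x_{n+1} = x_n - f(x_n)(x_n - x_{n-1})/(f(x_n) - f(x_{n-1}))

Iteration 1:
  f(0.190000) = -0.792004
  f(1.070000) = 0.589876
  x_2 = 1.070000 - 0.589876×(1.070000 - 0.190000)/(0.589876 - (-0.792004))
       = 0.694359
Iteration 2:
  f(1.070000) = 0.589876
  f(0.694359) = -0.074105
  x_3 = 0.694359 - (-0.074105)×(0.694359 - 1.070000)/(-0.074105 - 0.589876)
       = 0.736283
Iteration 3:
  f(0.694359) = -0.074105
  f(0.736283) = -0.004686
  x_4 = 0.736283 - (-0.004686)×(0.736283 - 0.694359)/(-0.004686 - (-0.074105))
       = 0.739114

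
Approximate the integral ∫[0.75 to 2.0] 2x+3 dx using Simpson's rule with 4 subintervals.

f(x) = 2x+3
a = 0.75, b = 2.0, n = 4
h = (b - a)/n = 0.312500

Simpson's rule: (h/3)[f(x₀) + 4f(x₁) + 2f(x₂) + ... + f(xₙ)]

x_0 = 0.7500, f(x_0) = 4.500000, coefficient = 1
x_1 = 1.0625, f(x_1) = 5.125000, coefficient = 4
x_2 = 1.3750, f(x_2) = 5.750000, coefficient = 2
x_3 = 1.6875, f(x_3) = 6.375000, coefficient = 4
x_4 = 2.0000, f(x_4) = 7.000000, coefficient = 1

I ≈ (0.312500/3) × 69.000000 = 7.187500
Exact value: 7.187500
Error: 0.000000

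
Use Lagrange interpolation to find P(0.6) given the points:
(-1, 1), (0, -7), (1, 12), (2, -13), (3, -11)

Lagrange interpolation formula:
P(x) = Σ yᵢ × Lᵢ(x)
where Lᵢ(x) = Π_{j≠i} (x - xⱼ)/(xᵢ - xⱼ)

L_0(0.6) = (0.6 - 0)/(-1 - 0) × (0.6 - 1)/(-1 - 1) × (0.6 - 2)/(-1 - 2) × (0.6 - 3)/(-1 - 3) = -0.033600
L_1(0.6) = (0.6 - (-1))/(0 - (-1)) × (0.6 - 1)/(0 - 1) × (0.6 - 2)/(0 - 2) × (0.6 - 3)/(0 - 3) = 0.358400
L_2(0.6) = (0.6 - (-1))/(1 - (-1)) × (0.6 - 0)/(1 - 0) × (0.6 - 2)/(1 - 2) × (0.6 - 3)/(1 - 3) = 0.806400
L_3(0.6) = (0.6 - (-1))/(2 - (-1)) × (0.6 - 0)/(2 - 0) × (0.6 - 1)/(2 - 1) × (0.6 - 3)/(2 - 3) = -0.153600
L_4(0.6) = (0.6 - (-1))/(3 - (-1)) × (0.6 - 0)/(3 - 0) × (0.6 - 1)/(3 - 1) × (0.6 - 2)/(3 - 2) = 0.022400

P(0.6) = 1×L_0(0.6) + (-7)×L_1(0.6) + 12×L_2(0.6) + (-13)×L_3(0.6) + (-11)×L_4(0.6)
P(0.6) = 8.884800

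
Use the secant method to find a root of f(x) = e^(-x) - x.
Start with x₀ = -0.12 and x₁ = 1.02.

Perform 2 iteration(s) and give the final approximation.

f(x) = e^(-x) - x
x₀ = -0.12, x₁ = 1.02

Secant formula: x_{n+1} = x_n - f(x_n)(x_n - x_{n-1})/(f(x_n) - f(x_{n-1}))

Iteration 1:
  f(-0.120000) = 1.247497
  f(1.020000) = -0.659405
  x_2 = 1.020000 - (-0.659405)×(1.020000 - (-0.120000))/(-0.659405 - 1.247497)
       = 0.625789
Iteration 2:
  f(1.020000) = -0.659405
  f(0.625789) = -0.090950
  x_3 = 0.625789 - (-0.090950)×(0.625789 - 1.020000)/(-0.090950 - (-0.659405))
       = 0.562717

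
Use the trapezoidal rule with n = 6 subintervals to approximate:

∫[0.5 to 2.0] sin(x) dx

f(x) = sin(x)
a = 0.5, b = 2.0, n = 6
h = (b - a)/n = 0.250000

Trapezoidal rule: (h/2)[f(x₀) + 2f(x₁) + 2f(x₂) + ... + f(xₙ)]

x_0 = 0.5000, f(x_0) = 0.479426, coefficient = 1
x_1 = 0.7500, f(x_1) = 0.681639, coefficient = 2
x_2 = 1.0000, f(x_2) = 0.841471, coefficient = 2
x_3 = 1.2500, f(x_3) = 0.948985, coefficient = 2
x_4 = 1.5000, f(x_4) = 0.997495, coefficient = 2
x_5 = 1.7500, f(x_5) = 0.983986, coefficient = 2
x_6 = 2.0000, f(x_6) = 0.909297, coefficient = 1

I ≈ (0.250000/2) × 10.295874 = 1.286984
Exact value: 1.293729
Error: 0.006745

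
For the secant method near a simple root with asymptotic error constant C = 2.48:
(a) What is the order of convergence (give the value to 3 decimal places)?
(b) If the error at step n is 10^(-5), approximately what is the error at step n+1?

(a) Secant method has superlinear convergence with order φ = (1+√5)/2 ≈ 1.618.
    This means |e_{n+1}| ≈ C|e_n|^1.618.

(b) With |e_n| = 10^(-5) and C = 2.48:
    |e_{n+1}| ≈ 2.48 × (10^(-5))^1.618 = 2.48 × 10^(-8.09)

(a) ≈ 1.618 (golden ratio); (b) |e_{n+1}| ≈ 2.015e-08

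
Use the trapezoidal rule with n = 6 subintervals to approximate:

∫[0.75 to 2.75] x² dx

f(x) = x²
a = 0.75, b = 2.75, n = 6
h = (b - a)/n = 0.333333

Trapezoidal rule: (h/2)[f(x₀) + 2f(x₁) + 2f(x₂) + ... + f(xₙ)]

x_0 = 0.7500, f(x_0) = 0.562500, coefficient = 1
x_1 = 1.0833, f(x_1) = 1.173611, coefficient = 2
x_2 = 1.4167, f(x_2) = 2.006944, coefficient = 2
x_3 = 1.7500, f(x_3) = 3.062500, coefficient = 2
x_4 = 2.0833, f(x_4) = 4.340278, coefficient = 2
x_5 = 2.4167, f(x_5) = 5.840278, coefficient = 2
x_6 = 2.7500, f(x_6) = 7.562500, coefficient = 1

I ≈ (0.333333/2) × 40.972222 = 6.828704
Exact value: 6.791667
Error: 0.037037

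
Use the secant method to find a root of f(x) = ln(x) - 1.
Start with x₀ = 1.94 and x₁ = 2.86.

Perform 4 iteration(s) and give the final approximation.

f(x) = ln(x) - 1
x₀ = 1.94, x₁ = 2.86

Secant formula: x_{n+1} = x_n - f(x_n)(x_n - x_{n-1})/(f(x_n) - f(x_{n-1}))

Iteration 1:
  f(1.940000) = -0.337312
  f(2.860000) = 0.050822
  x_2 = 2.860000 - 0.050822×(2.860000 - 1.940000)/(0.050822 - (-0.337312))
       = 2.739537
Iteration 2:
  f(2.860000) = 0.050822
  f(2.739537) = 0.007789
  x_3 = 2.739537 - 0.007789×(2.739537 - 2.860000)/(0.007789 - 0.050822)
       = 2.717733
Iteration 3:
  f(2.739537) = 0.007789
  f(2.717733) = -0.000202
  x_4 = 2.717733 - (-0.000202)×(2.717733 - 2.739537)/(-0.000202 - 0.007789)
       = 2.718284
Iteration 4:
  f(2.717733) = -0.000202
  f(2.718284) = 0.000001
  x_5 = 2.718284 - 0.000001×(2.718284 - 2.717733)/(0.000001 - (-0.000202))
       = 2.718282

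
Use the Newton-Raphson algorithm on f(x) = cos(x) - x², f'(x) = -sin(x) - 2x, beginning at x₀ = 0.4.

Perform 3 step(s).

f(x) = cos(x) - x²
f'(x) = -sin(x) - 2x
x₀ = 0.4

Newton-Raphson formula: x_{n+1} = x_n - f(x_n)/f'(x_n)

Iteration 1:
  f(0.400000) = 0.761061
  f'(0.400000) = -1.189418
  x_1 = 0.400000 - 0.761061/(-1.189418) = 1.039860
Iteration 2:
  f(1.039860) = -0.574967
  f'(1.039860) = -2.942053
  x_2 = 1.039860 - (-0.574967)/(-2.942053) = 0.844429
Iteration 3:
  f(0.844429) = -0.048902
  f'(0.844429) = -2.436450
  x_3 = 0.844429 - (-0.048902)/(-2.436450) = 0.824358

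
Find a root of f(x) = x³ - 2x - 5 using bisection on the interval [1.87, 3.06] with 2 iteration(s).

f(x) = x³ - 2x - 5
Initial interval: [1.87, 3.06]

Iteration 1:
  c_1 = (1.870000 + 3.060000)/2 = 2.465000
  f(c_1) = f(2.465000) = 5.047895
  f(a) × f(c) < 0, new interval: [1.870000, 2.465000]
Iteration 2:
  c_2 = (1.870000 + 2.465000)/2 = 2.167500
  f(c_2) = f(2.167500) = 0.848037
  f(a) × f(c) < 0, new interval: [1.870000, 2.167500]

After 2 iteration(s), the approximation is c_2 = 2.167500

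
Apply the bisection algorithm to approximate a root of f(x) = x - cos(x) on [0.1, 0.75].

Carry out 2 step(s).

f(x) = x - cos(x)
Initial interval: [0.1, 0.75]

Iteration 1:
  c_1 = (0.100000 + 0.750000)/2 = 0.425000
  f(c_1) = f(0.425000) = -0.486039
  f(a) × f(c) ≥ 0, new interval: [0.425000, 0.750000]
Iteration 2:
  c_2 = (0.425000 + 0.750000)/2 = 0.587500
  f(c_2) = f(0.587500) = -0.244829
  f(a) × f(c) ≥ 0, new interval: [0.587500, 0.750000]

After 2 iteration(s), the approximation is c_2 = 0.587500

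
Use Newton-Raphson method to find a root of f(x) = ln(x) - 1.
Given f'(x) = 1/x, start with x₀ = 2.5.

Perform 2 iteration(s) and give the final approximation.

f(x) = ln(x) - 1
f'(x) = 1/x
x₀ = 2.5

Newton-Raphson formula: x_{n+1} = x_n - f(x_n)/f'(x_n)

Iteration 1:
  f(2.500000) = -0.083709
  f'(2.500000) = 0.400000
  x_1 = 2.500000 - (-0.083709)/0.400000 = 2.709273
Iteration 2:
  f(2.709273) = -0.003320
  f'(2.709273) = 0.369103
  x_2 = 2.709273 - (-0.003320)/0.369103 = 2.718267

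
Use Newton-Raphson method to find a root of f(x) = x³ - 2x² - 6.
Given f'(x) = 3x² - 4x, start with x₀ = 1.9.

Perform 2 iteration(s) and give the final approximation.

f(x) = x³ - 2x² - 6
f'(x) = 3x² - 4x
x₀ = 1.9

Newton-Raphson formula: x_{n+1} = x_n - f(x_n)/f'(x_n)

Iteration 1:
  f(1.900000) = -6.361000
  f'(1.900000) = 3.230000
  x_1 = 1.900000 - (-6.361000)/3.230000 = 3.869350
Iteration 2:
  f(3.869350) = 21.987660
  f'(3.869350) = 29.438205
  x_2 = 3.869350 - 21.987660/29.438205 = 3.122441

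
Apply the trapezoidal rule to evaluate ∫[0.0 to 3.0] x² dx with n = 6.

f(x) = x²
a = 0.0, b = 3.0, n = 6
h = (b - a)/n = 0.500000

Trapezoidal rule: (h/2)[f(x₀) + 2f(x₁) + 2f(x₂) + ... + f(xₙ)]

x_0 = 0.0000, f(x_0) = 0.000000, coefficient = 1
x_1 = 0.5000, f(x_1) = 0.250000, coefficient = 2
x_2 = 1.0000, f(x_2) = 1.000000, coefficient = 2
x_3 = 1.5000, f(x_3) = 2.250000, coefficient = 2
x_4 = 2.0000, f(x_4) = 4.000000, coefficient = 2
x_5 = 2.5000, f(x_5) = 6.250000, coefficient = 2
x_6 = 3.0000, f(x_6) = 9.000000, coefficient = 1

I ≈ (0.500000/2) × 36.500000 = 9.125000
Exact value: 9.000000
Error: 0.125000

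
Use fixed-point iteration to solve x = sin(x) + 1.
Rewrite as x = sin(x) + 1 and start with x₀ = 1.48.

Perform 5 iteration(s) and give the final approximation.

Equation: x = sin(x) + 1
Fixed-point form: x = sin(x) + 1
x₀ = 1.48

x_1 = g(1.480000) = 1.995881
x_2 = g(1.995881) = 1.911004
x_3 = g(1.911004) = 1.942685
x_4 = g(1.942685) = 1.931643
x_5 = g(1.931643) = 1.935598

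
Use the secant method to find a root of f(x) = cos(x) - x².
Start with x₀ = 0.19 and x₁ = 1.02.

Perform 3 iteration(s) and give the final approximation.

f(x) = cos(x) - x²
x₀ = 0.19, x₁ = 1.02

Secant formula: x_{n+1} = x_n - f(x_n)(x_n - x_{n-1})/(f(x_n) - f(x_{n-1}))

Iteration 1:
  f(0.190000) = 0.945904
  f(1.020000) = -0.517034
  x_2 = 1.020000 - (-0.517034)×(1.020000 - 0.190000)/(-0.517034 - 0.945904)
       = 0.726660
Iteration 2:
  f(1.020000) = -0.517034
  f(0.726660) = 0.219363
  x_3 = 0.726660 - 0.219363×(0.726660 - 1.020000)/(0.219363 - (-0.517034))
       = 0.814042
Iteration 3:
  f(0.726660) = 0.219363
  f(0.814042) = 0.023901
  x_4 = 0.814042 - 0.023901×(0.814042 - 0.726660)/(0.023901 - 0.219363)
       = 0.824727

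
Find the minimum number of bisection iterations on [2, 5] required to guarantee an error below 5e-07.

We need (b-a)/2^n ≤ 5e-07
(5 - 2)/2^n ≤ 5e-07
3/2^n ≤ 5e-07
2^n ≥ 6000000
n ≥ log₂(6000000) = 22.52
n ≥ 23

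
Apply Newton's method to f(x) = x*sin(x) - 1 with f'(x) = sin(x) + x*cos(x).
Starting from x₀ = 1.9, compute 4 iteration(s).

f(x) = x*sin(x) - 1
f'(x) = sin(x) + x*cos(x)
x₀ = 1.9

Newton-Raphson formula: x_{n+1} = x_n - f(x_n)/f'(x_n)

Iteration 1:
  f(1.900000) = 0.797970
  f'(1.900000) = 0.332050
  x_1 = 1.900000 - 0.797970/0.332050 = -0.503163
Iteration 2:
  f(-0.503163) = -0.757375
  f'(-0.503163) = -0.923001
  x_2 = -0.503163 - (-0.757375)/(-0.923001) = -1.323720
Iteration 3:
  f(-1.323720) = 0.283521
  f'(-1.323720) = -1.293374
  x_3 = -1.323720 - 0.283521/(-1.293374) = -1.104510
Iteration 4:
  f(-1.104510) = -0.013403
  f'(-1.104510) = -1.389801
  x_4 = -1.104510 - (-0.013403)/(-1.389801) = -1.114154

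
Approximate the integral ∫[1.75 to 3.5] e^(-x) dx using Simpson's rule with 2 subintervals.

f(x) = e^(-x)
a = 1.75, b = 3.5, n = 2
h = (b - a)/n = 0.875000

Simpson's rule: (h/3)[f(x₀) + 4f(x₁) + 2f(x₂) + ... + f(xₙ)]

x_0 = 1.7500, f(x_0) = 0.173774, coefficient = 1
x_1 = 2.6250, f(x_1) = 0.072440, coefficient = 4
x_2 = 3.5000, f(x_2) = 0.030197, coefficient = 1

I ≈ (0.875000/3) × 0.493730 = 0.144005
Exact value: 0.143577
Error: 0.000428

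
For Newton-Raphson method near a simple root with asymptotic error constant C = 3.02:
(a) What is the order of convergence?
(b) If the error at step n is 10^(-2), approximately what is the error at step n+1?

(a) Newton-Raphson has quadratic (order 2) convergence near simple roots.
    This means |e_{n+1}| ≈ C|e_n|².

(b) With |e_n| = 10^(-2) and C = 3.02:
    |e_{n+1}| ≈ 3.02 × (10^(-2))² = 3.02 × 10^(-4)

(a) 2 (quadratic); (b) |e_{n+1}| ≈ 3.020e-04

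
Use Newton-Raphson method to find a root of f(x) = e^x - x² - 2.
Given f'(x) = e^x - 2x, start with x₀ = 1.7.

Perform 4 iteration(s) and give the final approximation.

f(x) = e^x - x² - 2
f'(x) = e^x - 2x
x₀ = 1.7

Newton-Raphson formula: x_{n+1} = x_n - f(x_n)/f'(x_n)

Iteration 1:
  f(1.700000) = 0.583947
  f'(1.700000) = 2.073947
  x_1 = 1.700000 - 0.583947/2.073947 = 1.418437
Iteration 2:
  f(1.418437) = 0.118695
  f'(1.418437) = 1.293785
  x_2 = 1.418437 - 0.118695/1.293785 = 1.326694
Iteration 3:
  f(1.326694) = 0.008447
  f'(1.326694) = 1.115176
  x_3 = 1.326694 - 0.008447/1.115176 = 1.319119
Iteration 4:
  f(1.319119) = 0.000050
  f'(1.319119) = 1.101888
  x_4 = 1.319119 - 0.000050/1.101888 = 1.319074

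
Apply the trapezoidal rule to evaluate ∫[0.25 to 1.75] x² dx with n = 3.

f(x) = x²
a = 0.25, b = 1.75, n = 3
h = (b - a)/n = 0.500000

Trapezoidal rule: (h/2)[f(x₀) + 2f(x₁) + 2f(x₂) + ... + f(xₙ)]

x_0 = 0.2500, f(x_0) = 0.062500, coefficient = 1
x_1 = 0.7500, f(x_1) = 0.562500, coefficient = 2
x_2 = 1.2500, f(x_2) = 1.562500, coefficient = 2
x_3 = 1.7500, f(x_3) = 3.062500, coefficient = 1

I ≈ (0.500000/2) × 7.375000 = 1.843750
Exact value: 1.781250
Error: 0.062500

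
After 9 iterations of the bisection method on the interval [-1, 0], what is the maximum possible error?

Bisection error bound: |error| ≤ (b-a)/2^n
|error| ≤ (0 - (-1))/2^9 = 1/2^9
|error| ≤ 0.0019531250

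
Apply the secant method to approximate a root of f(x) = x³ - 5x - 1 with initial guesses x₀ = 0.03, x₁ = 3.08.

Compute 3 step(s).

f(x) = x³ - 5x - 1
x₀ = 0.03, x₁ = 3.08

Secant formula: x_{n+1} = x_n - f(x_n)(x_n - x_{n-1})/(f(x_n) - f(x_{n-1}))

Iteration 1:
  f(0.030000) = -1.149973
  f(3.080000) = 12.818112
  x_2 = 3.080000 - 12.818112×(3.080000 - 0.030000)/(12.818112 - (-1.149973))
       = 0.281102
Iteration 2:
  f(3.080000) = 12.818112
  f(0.281102) = -2.383299
  x_3 = 0.281102 - (-2.383299)×(0.281102 - 3.080000)/(-2.383299 - 12.818112)
       = 0.719917
Iteration 3:
  f(0.281102) = -2.383299
  f(0.719917) = -4.226468
  x_4 = 0.719917 - (-4.226468)×(0.719917 - 0.281102)/(-4.226468 - (-2.383299))
       = -0.286305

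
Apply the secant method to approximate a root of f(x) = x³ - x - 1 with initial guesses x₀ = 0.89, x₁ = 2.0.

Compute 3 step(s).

f(x) = x³ - x - 1
x₀ = 0.89, x₁ = 2.0

Secant formula: x_{n+1} = x_n - f(x_n)(x_n - x_{n-1})/(f(x_n) - f(x_{n-1}))

Iteration 1:
  f(0.890000) = -1.185031
  f(2.000000) = 5.000000
  x_2 = 2.000000 - 5.000000×(2.000000 - 0.890000)/(5.000000 - (-1.185031))
       = 1.102672
Iteration 2:
  f(2.000000) = 5.000000
  f(1.102672) = -0.761948
  x_3 = 1.102672 - (-0.761948)×(1.102672 - 2.000000)/(-0.761948 - 5.000000)
       = 1.221333
Iteration 3:
  f(1.102672) = -0.761948
  f(1.221333) = -0.399526
  x_4 = 1.221333 - (-0.399526)×(1.221333 - 1.102672)/(-0.399526 - (-0.761948))
       = 1.352142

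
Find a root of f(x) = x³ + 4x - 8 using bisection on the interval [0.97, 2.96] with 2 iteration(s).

f(x) = x³ + 4x - 8
Initial interval: [0.97, 2.96]

Iteration 1:
  c_1 = (0.970000 + 2.960000)/2 = 1.965000
  f(c_1) = f(1.965000) = 7.447307
  f(a) × f(c) < 0, new interval: [0.970000, 1.965000]
Iteration 2:
  c_2 = (0.970000 + 1.965000)/2 = 1.467500
  f(c_2) = f(1.467500) = 1.030344
  f(a) × f(c) < 0, new interval: [0.970000, 1.467500]

After 2 iteration(s), the approximation is c_2 = 1.467500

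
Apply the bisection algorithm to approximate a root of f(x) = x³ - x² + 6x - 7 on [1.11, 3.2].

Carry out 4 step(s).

f(x) = x³ - x² + 6x - 7
Initial interval: [1.11, 3.2]

Iteration 1:
  c_1 = (1.110000 + 3.200000)/2 = 2.155000
  f(c_1) = f(2.155000) = 11.293849
  f(a) × f(c) < 0, new interval: [1.110000, 2.155000]
Iteration 2:
  c_2 = (1.110000 + 2.155000)/2 = 1.632500
  f(c_2) = f(1.632500) = 4.480648
  f(a) × f(c) < 0, new interval: [1.110000, 1.632500]
Iteration 3:
  c_3 = (1.110000 + 1.632500)/2 = 1.371250
  f(c_3) = f(1.371250) = 1.925571
  f(a) × f(c) < 0, new interval: [1.110000, 1.371250]
Iteration 4:
  c_4 = (1.110000 + 1.371250)/2 = 1.240625
  f(c_4) = f(1.240625) = 0.814108
  f(a) × f(c) < 0, new interval: [1.110000, 1.240625]

After 4 iteration(s), the approximation is c_4 = 1.240625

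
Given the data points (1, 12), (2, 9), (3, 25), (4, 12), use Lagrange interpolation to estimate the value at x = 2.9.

Lagrange interpolation formula:
P(x) = Σ yᵢ × Lᵢ(x)
where Lᵢ(x) = Π_{j≠i} (x - xⱼ)/(xᵢ - xⱼ)

L_0(2.9) = (2.9 - 2)/(1 - 2) × (2.9 - 3)/(1 - 3) × (2.9 - 4)/(1 - 4) = -0.016500
L_1(2.9) = (2.9 - 1)/(2 - 1) × (2.9 - 3)/(2 - 3) × (2.9 - 4)/(2 - 4) = 0.104500
L_2(2.9) = (2.9 - 1)/(3 - 1) × (2.9 - 2)/(3 - 2) × (2.9 - 4)/(3 - 4) = 0.940500
L_3(2.9) = (2.9 - 1)/(4 - 1) × (2.9 - 2)/(4 - 2) × (2.9 - 3)/(4 - 3) = -0.028500

P(2.9) = 12×L_0(2.9) + 9×L_1(2.9) + 25×L_2(2.9) + 12×L_3(2.9)
P(2.9) = 23.913000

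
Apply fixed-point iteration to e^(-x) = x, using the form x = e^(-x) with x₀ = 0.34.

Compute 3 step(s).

Equation: e^(-x) = x
Fixed-point form: x = e^(-x)
x₀ = 0.34

x_1 = g(0.340000) = 0.711770
x_2 = g(0.711770) = 0.490775
x_3 = g(0.490775) = 0.612152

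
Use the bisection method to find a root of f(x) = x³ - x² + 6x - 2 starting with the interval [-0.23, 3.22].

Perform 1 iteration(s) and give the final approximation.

f(x) = x³ - x² + 6x - 2
Initial interval: [-0.23, 3.22]

Iteration 1:
  c_1 = (-0.230000 + 3.220000)/2 = 1.495000
  f(c_1) = f(1.495000) = 8.076337
  f(a) × f(c) < 0, new interval: [-0.230000, 1.495000]

After 1 iteration(s), the approximation is c_1 = 1.495000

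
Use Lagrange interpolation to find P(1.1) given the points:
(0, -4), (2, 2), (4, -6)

Lagrange interpolation formula:
P(x) = Σ yᵢ × Lᵢ(x)
where Lᵢ(x) = Π_{j≠i} (x - xⱼ)/(xᵢ - xⱼ)

L_0(1.1) = (1.1 - 2)/(0 - 2) × (1.1 - 4)/(0 - 4) = 0.326250
L_1(1.1) = (1.1 - 0)/(2 - 0) × (1.1 - 4)/(2 - 4) = 0.797500
L_2(1.1) = (1.1 - 0)/(4 - 0) × (1.1 - 2)/(4 - 2) = -0.123750

P(1.1) = (-4)×L_0(1.1) + 2×L_1(1.1) + (-6)×L_2(1.1)
P(1.1) = 1.032500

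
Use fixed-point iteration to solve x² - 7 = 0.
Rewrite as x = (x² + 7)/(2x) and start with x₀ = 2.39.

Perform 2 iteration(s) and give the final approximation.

Equation: x² - 7 = 0
Fixed-point form: x = (x² + 7)/(2x)
x₀ = 2.39

x_1 = g(2.390000) = 2.659435
x_2 = g(2.659435) = 2.645787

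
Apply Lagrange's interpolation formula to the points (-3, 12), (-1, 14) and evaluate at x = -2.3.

Lagrange interpolation formula:
P(x) = Σ yᵢ × Lᵢ(x)
where Lᵢ(x) = Π_{j≠i} (x - xⱼ)/(xᵢ - xⱼ)

L_0(-2.3) = (-2.3 - (-1))/(-3 - (-1)) = 0.650000
L_1(-2.3) = (-2.3 - (-3))/(-1 - (-3)) = 0.350000

P(-2.3) = 12×L_0(-2.3) + 14×L_1(-2.3)
P(-2.3) = 12.700000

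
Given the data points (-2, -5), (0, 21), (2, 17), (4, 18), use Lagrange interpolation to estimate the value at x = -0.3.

Lagrange interpolation formula:
P(x) = Σ yᵢ × Lᵢ(x)
where Lᵢ(x) = Π_{j≠i} (x - xⱼ)/(xᵢ - xⱼ)

L_0(-0.3) = (-0.3 - 0)/(-2 - 0) × (-0.3 - 2)/(-2 - 2) × (-0.3 - 4)/(-2 - 4) = 0.061812
L_1(-0.3) = (-0.3 - (-2))/(0 - (-2)) × (-0.3 - 2)/(0 - 2) × (-0.3 - 4)/(0 - 4) = 1.050812
L_2(-0.3) = (-0.3 - (-2))/(2 - (-2)) × (-0.3 - 0)/(2 - 0) × (-0.3 - 4)/(2 - 4) = -0.137063
L_3(-0.3) = (-0.3 - (-2))/(4 - (-2)) × (-0.3 - 0)/(4 - 0) × (-0.3 - 2)/(4 - 2) = 0.024437

P(-0.3) = (-5)×L_0(-0.3) + 21×L_1(-0.3) + 17×L_2(-0.3) + 18×L_3(-0.3)
P(-0.3) = 19.867812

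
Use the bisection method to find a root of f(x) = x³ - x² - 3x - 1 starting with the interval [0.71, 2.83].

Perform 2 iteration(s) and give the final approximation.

f(x) = x³ - x² - 3x - 1
Initial interval: [0.71, 2.83]

Iteration 1:
  c_1 = (0.710000 + 2.830000)/2 = 1.770000
  f(c_1) = f(1.770000) = -3.897667
  f(a) × f(c) ≥ 0, new interval: [1.770000, 2.830000]
Iteration 2:
  c_2 = (1.770000 + 2.830000)/2 = 2.300000
  f(c_2) = f(2.300000) = -1.023000
  f(a) × f(c) ≥ 0, new interval: [2.300000, 2.830000]

After 2 iteration(s), the approximation is c_2 = 2.300000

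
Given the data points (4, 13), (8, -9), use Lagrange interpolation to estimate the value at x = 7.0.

Lagrange interpolation formula:
P(x) = Σ yᵢ × Lᵢ(x)
where Lᵢ(x) = Π_{j≠i} (x - xⱼ)/(xᵢ - xⱼ)

L_0(7.0) = (7.0 - 8)/(4 - 8) = 0.250000
L_1(7.0) = (7.0 - 4)/(8 - 4) = 0.750000

P(7.0) = 13×L_0(7.0) + (-9)×L_1(7.0)
P(7.0) = -3.500000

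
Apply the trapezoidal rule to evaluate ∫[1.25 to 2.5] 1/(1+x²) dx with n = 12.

f(x) = 1/(1+x²)
a = 1.25, b = 2.5, n = 12
h = (b - a)/n = 0.104167

Trapezoidal rule: (h/2)[f(x₀) + 2f(x₁) + 2f(x₂) + ... + f(xₙ)]

x_0 = 1.2500, f(x_0) = 0.390244, coefficient = 1
x_1 = 1.3542, f(x_1) = 0.352887, coefficient = 2
x_2 = 1.4583, f(x_2) = 0.319822, coefficient = 2
x_3 = 1.5625, f(x_3) = 0.290579, coefficient = 2
x_4 = 1.6667, f(x_4) = 0.264706, coefficient = 2
x_5 = 1.7708, f(x_5) = 0.241788, coefficient = 2
x_6 = 1.8750, f(x_6) = 0.221453, coefficient = 2
x_7 = 1.9792, f(x_7) = 0.203372, coefficient = 2
x_8 = 2.0833, f(x_8) = 0.187256, coefficient = 2
x_9 = 2.1875, f(x_9) = 0.172856, coefficient = 2
x_10 = 2.2917, f(x_10) = 0.159956, coefficient = 2
x_11 = 2.3958, f(x_11) = 0.148368, coefficient = 2
x_12 = 2.5000, f(x_12) = 0.137931, coefficient = 1

I ≈ (0.104167/2) × 5.654261 = 0.294493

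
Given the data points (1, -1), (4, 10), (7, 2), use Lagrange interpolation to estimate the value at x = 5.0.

Lagrange interpolation formula:
P(x) = Σ yᵢ × Lᵢ(x)
where Lᵢ(x) = Π_{j≠i} (x - xⱼ)/(xᵢ - xⱼ)

L_0(5.0) = (5.0 - 4)/(1 - 4) × (5.0 - 7)/(1 - 7) = -0.111111
L_1(5.0) = (5.0 - 1)/(4 - 1) × (5.0 - 7)/(4 - 7) = 0.888889
L_2(5.0) = (5.0 - 1)/(7 - 1) × (5.0 - 4)/(7 - 4) = 0.222222

P(5.0) = (-1)×L_0(5.0) + 10×L_1(5.0) + 2×L_2(5.0)
P(5.0) = 9.444444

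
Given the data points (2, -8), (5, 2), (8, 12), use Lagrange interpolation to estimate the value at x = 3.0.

Lagrange interpolation formula:
P(x) = Σ yᵢ × Lᵢ(x)
where Lᵢ(x) = Π_{j≠i} (x - xⱼ)/(xᵢ - xⱼ)

L_0(3.0) = (3.0 - 5)/(2 - 5) × (3.0 - 8)/(2 - 8) = 0.555556
L_1(3.0) = (3.0 - 2)/(5 - 2) × (3.0 - 8)/(5 - 8) = 0.555556
L_2(3.0) = (3.0 - 2)/(8 - 2) × (3.0 - 5)/(8 - 5) = -0.111111

P(3.0) = (-8)×L_0(3.0) + 2×L_1(3.0) + 12×L_2(3.0)
P(3.0) = -4.666667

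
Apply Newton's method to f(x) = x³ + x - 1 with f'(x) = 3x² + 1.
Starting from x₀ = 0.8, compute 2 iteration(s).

f(x) = x³ + x - 1
f'(x) = 3x² + 1
x₀ = 0.8

Newton-Raphson formula: x_{n+1} = x_n - f(x_n)/f'(x_n)

Iteration 1:
  f(0.800000) = 0.312000
  f'(0.800000) = 2.920000
  x_1 = 0.800000 - 0.312000/2.920000 = 0.693151
Iteration 2:
  f(0.693151) = 0.026180
  f'(0.693151) = 2.441374
  x_2 = 0.693151 - 0.026180/2.441374 = 0.682427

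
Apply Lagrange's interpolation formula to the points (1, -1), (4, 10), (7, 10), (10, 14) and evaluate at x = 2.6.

Lagrange interpolation formula:
P(x) = Σ yᵢ × Lᵢ(x)
where Lᵢ(x) = Π_{j≠i} (x - xⱼ)/(xᵢ - xⱼ)

L_0(2.6) = (2.6 - 4)/(1 - 4) × (2.6 - 7)/(1 - 7) × (2.6 - 10)/(1 - 10) = 0.281383
L_1(2.6) = (2.6 - 1)/(4 - 1) × (2.6 - 7)/(4 - 7) × (2.6 - 10)/(4 - 10) = 0.964741
L_2(2.6) = (2.6 - 1)/(7 - 1) × (2.6 - 4)/(7 - 4) × (2.6 - 10)/(7 - 10) = -0.306963
L_3(2.6) = (2.6 - 1)/(10 - 1) × (2.6 - 4)/(10 - 4) × (2.6 - 7)/(10 - 7) = 0.060840

P(2.6) = (-1)×L_0(2.6) + 10×L_1(2.6) + 10×L_2(2.6) + 14×L_3(2.6)
P(2.6) = 7.148148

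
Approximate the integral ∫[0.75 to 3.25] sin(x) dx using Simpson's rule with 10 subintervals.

f(x) = sin(x)
a = 0.75, b = 3.25, n = 10
h = (b - a)/n = 0.250000

Simpson's rule: (h/3)[f(x₀) + 4f(x₁) + 2f(x₂) + ... + f(xₙ)]

x_0 = 0.7500, f(x_0) = 0.681639, coefficient = 1
x_1 = 1.0000, f(x_1) = 0.841471, coefficient = 4
x_2 = 1.2500, f(x_2) = 0.948985, coefficient = 2
x_3 = 1.5000, f(x_3) = 0.997495, coefficient = 4
x_4 = 1.7500, f(x_4) = 0.983986, coefficient = 2
x_5 = 2.0000, f(x_5) = 0.909297, coefficient = 4
x_6 = 2.2500, f(x_6) = 0.778073, coefficient = 2
x_7 = 2.5000, f(x_7) = 0.598472, coefficient = 4
x_8 = 2.7500, f(x_8) = 0.381661, coefficient = 2
x_9 = 3.0000, f(x_9) = 0.141120, coefficient = 4
x_10 = 3.2500, f(x_10) = -0.108195, coefficient = 1

I ≈ (0.250000/3) × 20.710275 = 1.725856
Exact value: 1.725819
Error: 0.000038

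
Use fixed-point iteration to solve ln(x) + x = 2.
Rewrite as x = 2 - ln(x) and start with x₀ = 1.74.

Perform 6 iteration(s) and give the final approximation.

Equation: ln(x) + x = 2
Fixed-point form: x = 2 - ln(x)
x₀ = 1.74

x_1 = g(1.740000) = 1.446115
x_2 = g(1.446115) = 1.631119
x_3 = g(1.631119) = 1.510733
x_4 = g(1.510733) = 1.587405
x_5 = g(1.587405) = 1.537900
x_6 = g(1.537900) = 1.569582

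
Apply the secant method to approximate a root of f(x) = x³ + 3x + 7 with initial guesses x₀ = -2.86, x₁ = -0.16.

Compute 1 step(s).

f(x) = x³ + 3x + 7
x₀ = -2.86, x₁ = -0.16

Secant formula: x_{n+1} = x_n - f(x_n)(x_n - x_{n-1})/(f(x_n) - f(x_{n-1}))

Iteration 1:
  f(-2.860000) = -24.973656
  f(-0.160000) = 6.515904
  x_2 = -0.160000 - 6.515904×(-0.160000 - (-2.860000))/(6.515904 - (-24.973656))
       = -0.718691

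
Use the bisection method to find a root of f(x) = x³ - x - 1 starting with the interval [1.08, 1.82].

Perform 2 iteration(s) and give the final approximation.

f(x) = x³ - x - 1
Initial interval: [1.08, 1.82]

Iteration 1:
  c_1 = (1.080000 + 1.820000)/2 = 1.450000
  f(c_1) = f(1.450000) = 0.598625
  f(a) × f(c) < 0, new interval: [1.080000, 1.450000]
Iteration 2:
  c_2 = (1.080000 + 1.450000)/2 = 1.265000
  f(c_2) = f(1.265000) = -0.240715
  f(a) × f(c) ≥ 0, new interval: [1.265000, 1.450000]

After 2 iteration(s), the approximation is c_2 = 1.265000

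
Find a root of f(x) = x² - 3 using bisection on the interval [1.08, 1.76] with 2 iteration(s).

f(x) = x² - 3
Initial interval: [1.08, 1.76]

Iteration 1:
  c_1 = (1.080000 + 1.760000)/2 = 1.420000
  f(c_1) = f(1.420000) = -0.983600
  f(a) × f(c) ≥ 0, new interval: [1.420000, 1.760000]
Iteration 2:
  c_2 = (1.420000 + 1.760000)/2 = 1.590000
  f(c_2) = f(1.590000) = -0.471900
  f(a) × f(c) ≥ 0, new interval: [1.590000, 1.760000]

After 2 iteration(s), the approximation is c_2 = 1.590000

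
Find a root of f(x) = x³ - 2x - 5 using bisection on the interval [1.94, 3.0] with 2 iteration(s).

f(x) = x³ - 2x - 5
Initial interval: [1.94, 3.0]

Iteration 1:
  c_1 = (1.940000 + 3.000000)/2 = 2.470000
  f(c_1) = f(2.470000) = 5.129223
  f(a) × f(c) < 0, new interval: [1.940000, 2.470000]
Iteration 2:
  c_2 = (1.940000 + 2.470000)/2 = 2.205000
  f(c_2) = f(2.205000) = 1.310765
  f(a) × f(c) < 0, new interval: [1.940000, 2.205000]

After 2 iteration(s), the approximation is c_2 = 2.205000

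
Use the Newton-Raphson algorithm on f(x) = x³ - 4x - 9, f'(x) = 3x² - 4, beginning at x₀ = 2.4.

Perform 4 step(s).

f(x) = x³ - 4x - 9
f'(x) = 3x² - 4
x₀ = 2.4

Newton-Raphson formula: x_{n+1} = x_n - f(x_n)/f'(x_n)

Iteration 1:
  f(2.400000) = -4.776000
  f'(2.400000) = 13.280000
  x_1 = 2.400000 - (-4.776000)/13.280000 = 2.759639
Iteration 2:
  f(2.759639) = 0.977763
  f'(2.759639) = 18.846815
  x_2 = 2.759639 - 0.977763/18.846815 = 2.707759
Iteration 3:
  f(2.707759) = 0.022143
  f'(2.707759) = 17.995878
  x_3 = 2.707759 - 0.022143/17.995878 = 2.706529
Iteration 4:
  f(2.706529) = 0.000012
  f'(2.706529) = 17.975892
  x_4 = 2.706529 - 0.000012/17.975892 = 2.706528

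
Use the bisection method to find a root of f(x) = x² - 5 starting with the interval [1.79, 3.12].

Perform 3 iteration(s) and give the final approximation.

f(x) = x² - 5
Initial interval: [1.79, 3.12]

Iteration 1:
  c_1 = (1.790000 + 3.120000)/2 = 2.455000
  f(c_1) = f(2.455000) = 1.027025
  f(a) × f(c) < 0, new interval: [1.790000, 2.455000]
Iteration 2:
  c_2 = (1.790000 + 2.455000)/2 = 2.122500
  f(c_2) = f(2.122500) = -0.494994
  f(a) × f(c) ≥ 0, new interval: [2.122500, 2.455000]
Iteration 3:
  c_3 = (2.122500 + 2.455000)/2 = 2.288750
  f(c_3) = f(2.288750) = 0.238377
  f(a) × f(c) < 0, new interval: [2.122500, 2.288750]

After 3 iteration(s), the approximation is c_3 = 2.288750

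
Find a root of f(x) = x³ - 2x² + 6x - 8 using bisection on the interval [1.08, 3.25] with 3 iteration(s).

f(x) = x³ - 2x² + 6x - 8
Initial interval: [1.08, 3.25]

Iteration 1:
  c_1 = (1.080000 + 3.250000)/2 = 2.165000
  f(c_1) = f(2.165000) = 5.763392
  f(a) × f(c) < 0, new interval: [1.080000, 2.165000]
Iteration 2:
  c_2 = (1.080000 + 2.165000)/2 = 1.622500
  f(c_2) = f(1.622500) = 0.741229
  f(a) × f(c) < 0, new interval: [1.080000, 1.622500]
Iteration 3:
  c_3 = (1.080000 + 1.622500)/2 = 1.351250
  f(c_3) = f(1.351250) = -1.077037
  f(a) × f(c) ≥ 0, new interval: [1.351250, 1.622500]

After 3 iteration(s), the approximation is c_3 = 1.351250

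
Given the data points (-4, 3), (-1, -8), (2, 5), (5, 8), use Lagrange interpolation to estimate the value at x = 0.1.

Lagrange interpolation formula:
P(x) = Σ yᵢ × Lᵢ(x)
where Lᵢ(x) = Π_{j≠i} (x - xⱼ)/(xᵢ - xⱼ)

L_0(0.1) = (0.1 - (-1))/(-4 - (-1)) × (0.1 - 2)/(-4 - 2) × (0.1 - 5)/(-4 - 5) = -0.063216
L_1(0.1) = (0.1 - (-4))/(-1 - (-4)) × (0.1 - 2)/(-1 - 2) × (0.1 - 5)/(-1 - 5) = 0.706870
L_2(0.1) = (0.1 - (-4))/(2 - (-4)) × (0.1 - (-1))/(2 - (-1)) × (0.1 - 5)/(2 - 5) = 0.409241
L_3(0.1) = (0.1 - (-4))/(5 - (-4)) × (0.1 - (-1))/(5 - (-1)) × (0.1 - 2)/(5 - 2) = -0.052895

P(0.1) = 3×L_0(0.1) + (-8)×L_1(0.1) + 5×L_2(0.1) + 8×L_3(0.1)
P(0.1) = -4.221568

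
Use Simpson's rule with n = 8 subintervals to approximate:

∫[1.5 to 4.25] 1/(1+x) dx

f(x) = 1/(1+x)
a = 1.5, b = 4.25, n = 8
h = (b - a)/n = 0.343750

Simpson's rule: (h/3)[f(x₀) + 4f(x₁) + 2f(x₂) + ... + f(xₙ)]

x_0 = 1.5000, f(x_0) = 0.400000, coefficient = 1
x_1 = 1.8438, f(x_1) = 0.351648, coefficient = 4
x_2 = 2.1875, f(x_2) = 0.313725, coefficient = 2
x_3 = 2.5312, f(x_3) = 0.283186, coefficient = 4
x_4 = 2.8750, f(x_4) = 0.258065, coefficient = 2
x_5 = 3.2188, f(x_5) = 0.237037, coefficient = 4
x_6 = 3.5625, f(x_6) = 0.219178, coefficient = 2
x_7 = 3.9062, f(x_7) = 0.203822, coefficient = 4
x_8 = 4.2500, f(x_8) = 0.190476, coefficient = 1

I ≈ (0.343750/3) × 6.475184 = 0.741948
Exact value: 0.741937
Error: 0.000011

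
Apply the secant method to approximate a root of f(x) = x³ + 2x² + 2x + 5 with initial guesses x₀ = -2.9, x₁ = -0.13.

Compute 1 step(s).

f(x) = x³ + 2x² + 2x + 5
x₀ = -2.9, x₁ = -0.13

Secant formula: x_{n+1} = x_n - f(x_n)(x_n - x_{n-1})/(f(x_n) - f(x_{n-1}))

Iteration 1:
  f(-2.900000) = -8.369000
  f(-0.130000) = 4.771603
  x_2 = -0.130000 - 4.771603×(-0.130000 - (-2.900000))/(4.771603 - (-8.369000))
       = -1.135840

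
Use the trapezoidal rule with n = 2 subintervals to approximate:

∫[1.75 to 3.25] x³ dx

f(x) = x³
a = 1.75, b = 3.25, n = 2
h = (b - a)/n = 0.750000

Trapezoidal rule: (h/2)[f(x₀) + 2f(x₁) + 2f(x₂) + ... + f(xₙ)]

x_0 = 1.7500, f(x_0) = 5.359375, coefficient = 1
x_1 = 2.5000, f(x_1) = 15.625000, coefficient = 2
x_2 = 3.2500, f(x_2) = 34.328125, coefficient = 1

I ≈ (0.750000/2) × 70.937500 = 26.601562
Exact value: 25.546875
Error: 1.054688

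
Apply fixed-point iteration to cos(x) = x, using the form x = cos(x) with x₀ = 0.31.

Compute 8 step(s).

Equation: cos(x) = x
Fixed-point form: x = cos(x)
x₀ = 0.31

x_1 = g(0.310000) = 0.952334
x_2 = g(0.952334) = 0.579783
x_3 = g(0.579783) = 0.836581
x_4 = g(0.836581) = 0.670005
x_5 = g(0.670005) = 0.783819
x_6 = g(0.783819) = 0.708223
x_7 = g(0.708223) = 0.759519
x_8 = g(0.759519) = 0.725167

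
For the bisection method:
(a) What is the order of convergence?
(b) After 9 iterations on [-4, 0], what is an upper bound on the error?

(a) Bisection has linear (order 1) convergence; the error is halved each step.

(b) Error bound = (b-a)/2^n = (0 - (-4))/2^{9}
    = 4/2^{9}

(a) 1 (linear); (b) error ≤ 7.81e-03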